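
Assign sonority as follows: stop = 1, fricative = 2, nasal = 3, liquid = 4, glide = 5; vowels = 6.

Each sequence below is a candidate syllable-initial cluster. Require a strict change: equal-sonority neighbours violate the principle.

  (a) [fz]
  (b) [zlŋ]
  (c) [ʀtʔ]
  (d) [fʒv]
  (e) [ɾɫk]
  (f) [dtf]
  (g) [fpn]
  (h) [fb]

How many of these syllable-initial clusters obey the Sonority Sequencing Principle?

(a) sonority 2-2: ill-formed.
(b) sonority 2-4-3: ill-formed.
(c) sonority 4-1-1: ill-formed.
(d) sonority 2-2-2: ill-formed.
(e) sonority 4-4-1: ill-formed.
(f) sonority 1-1-2: ill-formed.
(g) sonority 2-1-3: ill-formed.
(h) sonority 2-1: ill-formed.

0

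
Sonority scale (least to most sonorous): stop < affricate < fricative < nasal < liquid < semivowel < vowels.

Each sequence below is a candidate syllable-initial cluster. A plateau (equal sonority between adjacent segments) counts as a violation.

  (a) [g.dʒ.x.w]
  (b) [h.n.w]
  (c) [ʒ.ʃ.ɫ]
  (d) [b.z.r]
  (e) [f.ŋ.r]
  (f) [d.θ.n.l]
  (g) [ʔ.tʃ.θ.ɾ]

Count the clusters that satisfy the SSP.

(a) 1-2-3-6 → obeys
(b) 3-4-6 → obeys
(c) 3-3-5 → violates
(d) 1-3-5 → obeys
(e) 3-4-5 → obeys
(f) 1-3-4-5 → obeys
(g) 1-2-3-5 → obeys

6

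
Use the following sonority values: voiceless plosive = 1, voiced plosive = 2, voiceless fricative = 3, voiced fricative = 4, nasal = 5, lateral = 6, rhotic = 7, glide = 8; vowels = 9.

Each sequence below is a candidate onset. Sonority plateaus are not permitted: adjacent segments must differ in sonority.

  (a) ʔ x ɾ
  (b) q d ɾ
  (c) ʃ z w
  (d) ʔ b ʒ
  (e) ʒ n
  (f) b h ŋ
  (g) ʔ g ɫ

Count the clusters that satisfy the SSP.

(a) sonority 1-3-7: well-formed.
(b) sonority 1-2-7: well-formed.
(c) sonority 3-4-8: well-formed.
(d) sonority 1-2-4: well-formed.
(e) sonority 4-5: well-formed.
(f) sonority 2-3-5: well-formed.
(g) sonority 1-2-6: well-formed.

7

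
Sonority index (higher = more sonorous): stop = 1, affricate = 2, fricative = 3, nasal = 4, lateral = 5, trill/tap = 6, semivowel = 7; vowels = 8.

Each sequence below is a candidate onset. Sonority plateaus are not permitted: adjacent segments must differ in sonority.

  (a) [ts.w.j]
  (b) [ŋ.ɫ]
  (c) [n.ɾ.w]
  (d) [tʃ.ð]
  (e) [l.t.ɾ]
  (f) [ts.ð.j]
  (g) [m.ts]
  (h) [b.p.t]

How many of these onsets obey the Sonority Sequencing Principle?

4

(a) [ts.w.j]: profile 2-7-7 — violates.
(b) [ŋ.ɫ]: profile 4-5 — obeys.
(c) [n.ɾ.w]: profile 4-6-7 — obeys.
(d) [tʃ.ð]: profile 2-3 — obeys.
(e) [l.t.ɾ]: profile 5-1-6 — violates.
(f) [ts.ð.j]: profile 2-3-7 — obeys.
(g) [m.ts]: profile 4-2 — violates.
(h) [b.p.t]: profile 1-1-1 — violates.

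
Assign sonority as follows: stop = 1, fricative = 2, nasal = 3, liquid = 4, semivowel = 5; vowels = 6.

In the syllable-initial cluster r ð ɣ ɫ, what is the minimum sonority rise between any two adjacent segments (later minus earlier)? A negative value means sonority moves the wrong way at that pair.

/r/: liquid = 4.
/ð/: fricative = 2.
/ɣ/: fricative = 2.
/ɫ/: liquid = 4.
/r/→/ð/: change -2.
/ð/→/ɣ/: change +0.
/ɣ/→/ɫ/: change +2.
Minimum = -2.

-2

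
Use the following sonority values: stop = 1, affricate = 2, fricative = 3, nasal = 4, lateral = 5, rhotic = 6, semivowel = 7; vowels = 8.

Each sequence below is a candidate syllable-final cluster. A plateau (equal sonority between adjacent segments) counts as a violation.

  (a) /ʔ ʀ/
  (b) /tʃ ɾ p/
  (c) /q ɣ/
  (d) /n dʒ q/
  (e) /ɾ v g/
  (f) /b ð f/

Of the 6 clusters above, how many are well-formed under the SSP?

(a) /ʔ ʀ/: profile 1-6 — violates.
(b) /tʃ ɾ p/: profile 2-6-1 — violates.
(c) /q ɣ/: profile 1-3 — violates.
(d) /n dʒ q/: profile 4-2-1 — obeys.
(e) /ɾ v g/: profile 6-3-1 — obeys.
(f) /b ð f/: profile 1-3-3 — violates.

2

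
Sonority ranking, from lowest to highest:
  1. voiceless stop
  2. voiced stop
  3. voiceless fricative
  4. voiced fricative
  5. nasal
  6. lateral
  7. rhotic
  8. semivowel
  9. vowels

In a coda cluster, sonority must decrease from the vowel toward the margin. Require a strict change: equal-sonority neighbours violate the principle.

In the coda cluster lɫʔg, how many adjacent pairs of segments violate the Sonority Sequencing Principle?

/l/ — lateral, sonority 6.
/ɫ/ — lateral, sonority 6.
/ʔ/ — voiceless stop, sonority 1.
/g/ — voiced stop, sonority 2.
/l/→/ɫ/: 6→6 (plateau) — violation.
/ɫ/→/ʔ/: 6→1 (falls) — ok.
/ʔ/→/g/: 1→2 (does not fall) — violation.

2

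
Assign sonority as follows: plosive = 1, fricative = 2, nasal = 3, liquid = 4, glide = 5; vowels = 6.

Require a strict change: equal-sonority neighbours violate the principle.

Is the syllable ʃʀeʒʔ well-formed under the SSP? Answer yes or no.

yes

Onset: /ʃ/ is a fricative (sonority 2), /ʀ/ is a liquid (sonority 4); then the nucleus /e/ (sonority 6).
Onset profile 2-4-6 — rises to the nucleus.
Coda: /ʒ/ is a fricative (sonority 2), /ʔ/ is a plosive (sonority 1).
Coda profile 6-2-1 — falls from the nucleus.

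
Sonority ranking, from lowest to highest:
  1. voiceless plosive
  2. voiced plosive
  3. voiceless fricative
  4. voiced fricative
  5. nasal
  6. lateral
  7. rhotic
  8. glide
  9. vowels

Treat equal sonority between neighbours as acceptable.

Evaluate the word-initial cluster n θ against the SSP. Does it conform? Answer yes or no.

/n/: nasal = 5.
/θ/: voiceless fricative = 3.
The profile is 5-3. Between /n/ (5) and /θ/ (3) sonority does not rise, so the cluster violates the SSP.

no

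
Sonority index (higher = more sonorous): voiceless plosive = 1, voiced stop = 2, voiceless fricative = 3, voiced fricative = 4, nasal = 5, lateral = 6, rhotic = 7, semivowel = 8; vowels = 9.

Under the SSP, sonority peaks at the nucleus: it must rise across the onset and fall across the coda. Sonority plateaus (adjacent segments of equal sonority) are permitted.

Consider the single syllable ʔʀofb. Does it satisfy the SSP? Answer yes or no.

yes

Onset: /ʔ/ is a voiceless plosive (sonority 1), /ʀ/ is a rhotic (sonority 7); then the nucleus /o/ (sonority 9).
Onset profile 1-7-9 — rises to the nucleus.
Coda: /f/ is a voiceless fricative (sonority 3), /b/ is a voiced stop (sonority 2).
Coda profile 9-3-2 — falls from the nucleus.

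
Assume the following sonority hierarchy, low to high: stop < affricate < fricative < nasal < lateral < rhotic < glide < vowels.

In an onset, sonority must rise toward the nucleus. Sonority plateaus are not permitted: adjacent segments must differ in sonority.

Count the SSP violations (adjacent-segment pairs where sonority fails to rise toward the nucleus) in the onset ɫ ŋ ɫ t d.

/ɫ/ is a lateral (sonority 5).
/ŋ/ is a nasal (sonority 4).
/ɫ/ is a lateral (sonority 5).
/t/ is a stop (sonority 1).
/d/ is a stop (sonority 1).
/ɫ/→/ŋ/: 5→4 (does not rise) — violation.
/ŋ/→/ɫ/: 4→5 (rises) — ok.
/ɫ/→/t/: 5→1 (does not rise) — violation.
/t/→/d/: 1→1 (plateau) — violation.

3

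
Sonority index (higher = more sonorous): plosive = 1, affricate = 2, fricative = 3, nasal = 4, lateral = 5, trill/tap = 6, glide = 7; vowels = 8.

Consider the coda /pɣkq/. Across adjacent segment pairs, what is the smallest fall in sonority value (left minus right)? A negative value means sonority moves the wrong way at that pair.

-2

/p/ — plosive, sonority 1.
/ɣ/ — fricative, sonority 3.
/k/ — plosive, sonority 1.
/q/ — plosive, sonority 1.
/p/→/ɣ/: change -2.
/ɣ/→/k/: change +2.
/k/→/q/: change +0.
Minimum = -2.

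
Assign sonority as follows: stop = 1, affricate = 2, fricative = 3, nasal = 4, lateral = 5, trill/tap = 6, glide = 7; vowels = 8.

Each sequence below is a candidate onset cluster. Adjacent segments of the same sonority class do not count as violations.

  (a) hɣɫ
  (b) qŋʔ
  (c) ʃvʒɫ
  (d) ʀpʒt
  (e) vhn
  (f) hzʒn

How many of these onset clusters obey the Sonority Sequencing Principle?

(a) hɣɫ: profile 3-3-5 — obeys.
(b) qŋʔ: profile 1-4-1 — violates.
(c) ʃvʒɫ: profile 3-3-3-5 — obeys.
(d) ʀpʒt: profile 6-1-3-1 — violates.
(e) vhn: profile 3-3-4 — obeys.
(f) hzʒn: profile 3-3-3-4 — obeys.

4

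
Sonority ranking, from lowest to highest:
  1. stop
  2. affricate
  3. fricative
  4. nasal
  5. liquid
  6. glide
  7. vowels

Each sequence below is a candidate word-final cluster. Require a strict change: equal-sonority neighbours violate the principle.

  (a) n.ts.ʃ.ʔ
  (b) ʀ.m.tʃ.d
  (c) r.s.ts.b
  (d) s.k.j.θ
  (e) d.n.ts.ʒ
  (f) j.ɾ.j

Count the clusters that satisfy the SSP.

(a) 4-2-3-1 → violates
(b) 5-4-2-1 → obeys
(c) 5-3-2-1 → obeys
(d) 3-1-6-3 → violates
(e) 1-4-2-3 → violates
(f) 6-5-6 → violates

2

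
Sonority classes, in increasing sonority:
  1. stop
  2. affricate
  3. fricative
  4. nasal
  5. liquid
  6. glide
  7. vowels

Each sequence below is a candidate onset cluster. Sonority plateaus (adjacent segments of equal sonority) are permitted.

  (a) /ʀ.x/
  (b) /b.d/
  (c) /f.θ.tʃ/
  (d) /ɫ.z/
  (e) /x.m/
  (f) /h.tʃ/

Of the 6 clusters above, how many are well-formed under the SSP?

(a) sonority 5-3: ill-formed.
(b) sonority 1-1: well-formed.
(c) sonority 3-3-2: ill-formed.
(d) sonority 5-3: ill-formed.
(e) sonority 3-4: well-formed.
(f) sonority 3-2: ill-formed.

2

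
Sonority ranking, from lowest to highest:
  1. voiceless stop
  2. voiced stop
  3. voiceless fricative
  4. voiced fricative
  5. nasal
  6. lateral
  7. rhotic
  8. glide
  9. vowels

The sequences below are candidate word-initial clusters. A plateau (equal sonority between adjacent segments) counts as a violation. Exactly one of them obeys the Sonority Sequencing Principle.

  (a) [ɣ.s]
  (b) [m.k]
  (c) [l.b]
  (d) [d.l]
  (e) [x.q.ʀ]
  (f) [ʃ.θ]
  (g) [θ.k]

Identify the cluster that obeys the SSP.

d

(a) 4-3 → violates
(b) 5-1 → violates
(c) 6-2 → violates
(d) 2-6 → obeys
(e) 3-1-7 → violates
(f) 3-3 → violates
(g) 3-1 → violates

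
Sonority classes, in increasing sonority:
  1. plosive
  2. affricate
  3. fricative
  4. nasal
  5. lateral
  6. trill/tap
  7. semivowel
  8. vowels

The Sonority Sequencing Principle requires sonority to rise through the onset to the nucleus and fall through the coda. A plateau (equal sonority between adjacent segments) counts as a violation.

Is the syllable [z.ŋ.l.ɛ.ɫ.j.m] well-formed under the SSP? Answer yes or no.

no

Onset: /z/ is a fricative (sonority 3), /ŋ/ is a nasal (sonority 4), /l/ is a lateral (sonority 5); then the nucleus /ɛ/ (sonority 8).
Onset profile 3-4-5-8 — rises to the nucleus.
Coda: /ɫ/ is a lateral (sonority 5), /j/ is a semivowel (sonority 7), /m/ is a nasal (sonority 4).
Coda profile 8-5-7-4 — does not strictly fall throughout.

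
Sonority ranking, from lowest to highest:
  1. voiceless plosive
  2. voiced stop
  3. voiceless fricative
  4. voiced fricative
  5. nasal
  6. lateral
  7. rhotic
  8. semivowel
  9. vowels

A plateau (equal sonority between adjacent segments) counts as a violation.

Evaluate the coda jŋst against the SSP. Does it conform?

yes

/j/ is a semivowel (sonority 8).
/ŋ/ is a nasal (sonority 5).
/s/ is a voiceless fricative (sonority 3).
/t/ is a voiceless plosive (sonority 1).
The profile 8-5-3-1 strictly falls, so the coda satisfies the SSP.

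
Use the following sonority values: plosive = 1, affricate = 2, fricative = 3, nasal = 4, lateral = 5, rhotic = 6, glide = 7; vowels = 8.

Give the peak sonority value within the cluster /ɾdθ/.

6

/ɾ/: rhotic = 6.
/d/: plosive = 1.
/θ/: fricative = 3.
The maximum is 6.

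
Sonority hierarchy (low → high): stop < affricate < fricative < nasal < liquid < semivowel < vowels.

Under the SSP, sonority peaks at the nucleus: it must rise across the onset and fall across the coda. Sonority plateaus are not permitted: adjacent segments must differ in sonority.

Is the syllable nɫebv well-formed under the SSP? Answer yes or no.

Onset: /n/ is a nasal (sonority 4), /ɫ/ is a liquid (sonority 5); then the nucleus /e/ (sonority 7).
Onset profile 4-5-7 — rises to the nucleus.
Coda: /b/ is a stop (sonority 1), /v/ is a fricative (sonority 3).
Coda profile 7-1-3 — does not strictly fall throughout.

no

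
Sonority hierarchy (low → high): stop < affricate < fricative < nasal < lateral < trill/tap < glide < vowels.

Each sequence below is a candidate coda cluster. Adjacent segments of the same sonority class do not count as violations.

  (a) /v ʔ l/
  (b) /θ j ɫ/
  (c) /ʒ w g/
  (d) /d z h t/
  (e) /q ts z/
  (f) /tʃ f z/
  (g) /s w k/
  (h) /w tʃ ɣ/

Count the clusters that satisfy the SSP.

(a) /v ʔ l/: profile 3-1-5 — violates.
(b) /θ j ɫ/: profile 3-7-5 — violates.
(c) /ʒ w g/: profile 3-7-1 — violates.
(d) /d z h t/: profile 1-3-3-1 — violates.
(e) /q ts z/: profile 1-2-3 — violates.
(f) /tʃ f z/: profile 2-3-3 — violates.
(g) /s w k/: profile 3-7-1 — violates.
(h) /w tʃ ɣ/: profile 7-2-3 — violates.

0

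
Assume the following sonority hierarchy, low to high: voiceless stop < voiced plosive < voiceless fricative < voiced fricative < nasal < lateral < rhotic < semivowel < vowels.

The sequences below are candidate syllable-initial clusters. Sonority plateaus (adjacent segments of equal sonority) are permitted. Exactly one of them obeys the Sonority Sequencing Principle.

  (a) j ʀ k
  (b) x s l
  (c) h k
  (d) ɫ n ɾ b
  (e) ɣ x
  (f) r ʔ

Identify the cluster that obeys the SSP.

(a) sonority 8-7-1: ill-formed.
(b) sonority 3-3-6: well-formed.
(c) sonority 3-1: ill-formed.
(d) sonority 6-5-7-2: ill-formed.
(e) sonority 4-3: ill-formed.
(f) sonority 7-1: ill-formed.

b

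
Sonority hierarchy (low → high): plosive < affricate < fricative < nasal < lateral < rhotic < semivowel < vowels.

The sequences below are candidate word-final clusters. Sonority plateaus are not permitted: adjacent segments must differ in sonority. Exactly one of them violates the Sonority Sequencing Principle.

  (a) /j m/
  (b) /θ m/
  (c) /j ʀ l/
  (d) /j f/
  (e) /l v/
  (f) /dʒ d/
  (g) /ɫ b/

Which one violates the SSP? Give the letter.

(a) /j m/: profile 7-4 — obeys.
(b) /θ m/: profile 3-4 — violates.
(c) /j ʀ l/: profile 7-6-5 — obeys.
(d) /j f/: profile 7-3 — obeys.
(e) /l v/: profile 5-3 — obeys.
(f) /dʒ d/: profile 2-1 — obeys.
(g) /ɫ b/: profile 5-1 — obeys.

b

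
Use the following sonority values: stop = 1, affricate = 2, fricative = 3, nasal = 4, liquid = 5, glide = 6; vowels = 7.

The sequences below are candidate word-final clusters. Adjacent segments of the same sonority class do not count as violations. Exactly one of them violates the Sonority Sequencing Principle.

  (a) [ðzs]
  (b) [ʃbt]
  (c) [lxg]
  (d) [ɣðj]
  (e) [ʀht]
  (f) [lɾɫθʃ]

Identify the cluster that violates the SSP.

(a) sonority 3-3-3: well-formed.
(b) sonority 3-1-1: well-formed.
(c) sonority 5-3-1: well-formed.
(d) sonority 3-3-6: ill-formed.
(e) sonority 5-3-1: well-formed.
(f) sonority 5-5-5-3-3: well-formed.

d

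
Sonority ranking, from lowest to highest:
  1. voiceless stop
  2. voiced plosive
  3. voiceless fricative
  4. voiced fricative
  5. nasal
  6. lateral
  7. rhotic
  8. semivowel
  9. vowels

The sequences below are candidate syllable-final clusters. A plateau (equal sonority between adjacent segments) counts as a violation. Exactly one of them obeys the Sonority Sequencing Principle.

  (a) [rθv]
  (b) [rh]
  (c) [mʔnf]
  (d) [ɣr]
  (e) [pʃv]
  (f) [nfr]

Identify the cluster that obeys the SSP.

b

(a) [rθv]: profile 7-3-4 — violates.
(b) [rh]: profile 7-3 — obeys.
(c) [mʔnf]: profile 5-1-5-3 — violates.
(d) [ɣr]: profile 4-7 — violates.
(e) [pʃv]: profile 1-3-4 — violates.
(f) [nfr]: profile 5-3-7 — violates.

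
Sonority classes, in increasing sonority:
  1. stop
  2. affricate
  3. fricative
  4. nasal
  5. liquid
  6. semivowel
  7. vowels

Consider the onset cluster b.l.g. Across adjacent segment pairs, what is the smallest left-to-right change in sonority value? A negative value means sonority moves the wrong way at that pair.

-4

/b/: stop = 1.
/l/: liquid = 5.
/g/: stop = 1.
/b/→/l/: change +4.
/l/→/g/: change -4.
Minimum = -4.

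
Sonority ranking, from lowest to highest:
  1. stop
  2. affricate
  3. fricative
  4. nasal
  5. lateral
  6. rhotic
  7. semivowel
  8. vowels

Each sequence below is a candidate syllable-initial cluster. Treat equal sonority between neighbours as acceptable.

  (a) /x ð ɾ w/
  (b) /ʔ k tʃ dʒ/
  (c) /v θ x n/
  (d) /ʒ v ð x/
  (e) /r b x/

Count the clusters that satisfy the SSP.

4

(a) 3-3-6-7 → obeys
(b) 1-1-2-2 → obeys
(c) 3-3-3-4 → obeys
(d) 3-3-3-3 → obeys
(e) 6-1-3 → violates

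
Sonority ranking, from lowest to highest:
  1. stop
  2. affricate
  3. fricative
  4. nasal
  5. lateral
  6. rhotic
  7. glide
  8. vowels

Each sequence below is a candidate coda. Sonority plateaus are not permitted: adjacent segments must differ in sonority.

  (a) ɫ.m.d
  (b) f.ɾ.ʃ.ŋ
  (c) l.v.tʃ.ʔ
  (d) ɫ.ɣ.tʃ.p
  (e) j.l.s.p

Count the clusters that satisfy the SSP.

(a) 5-4-1 → obeys
(b) 3-6-3-4 → violates
(c) 5-3-2-1 → obeys
(d) 5-3-2-1 → obeys
(e) 7-5-3-1 → obeys

4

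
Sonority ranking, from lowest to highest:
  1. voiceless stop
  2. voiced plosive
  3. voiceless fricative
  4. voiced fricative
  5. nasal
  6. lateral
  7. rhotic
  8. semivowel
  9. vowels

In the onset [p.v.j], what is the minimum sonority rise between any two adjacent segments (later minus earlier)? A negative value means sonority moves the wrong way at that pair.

/p/: voiceless stop = 1.
/v/: voiced fricative = 4.
/j/: semivowel = 8.
/p/→/v/: change +3.
/v/→/j/: change +4.
Minimum = 3.

3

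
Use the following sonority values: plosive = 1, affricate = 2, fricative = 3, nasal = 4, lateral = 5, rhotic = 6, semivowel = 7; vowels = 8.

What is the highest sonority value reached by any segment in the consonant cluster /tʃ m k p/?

4

/tʃ/ is an affricate (sonority 2).
/m/ is a nasal (sonority 4).
/k/ is a plosive (sonority 1).
/p/ is a plosive (sonority 1).
The maximum is 4.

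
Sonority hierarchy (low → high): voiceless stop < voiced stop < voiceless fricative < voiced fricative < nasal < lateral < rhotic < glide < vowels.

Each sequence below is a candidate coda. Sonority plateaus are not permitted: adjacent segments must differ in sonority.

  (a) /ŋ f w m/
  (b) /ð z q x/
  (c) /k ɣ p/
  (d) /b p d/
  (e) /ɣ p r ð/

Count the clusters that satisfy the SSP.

0

(a) sonority 5-3-8-5: ill-formed.
(b) sonority 4-4-1-3: ill-formed.
(c) sonority 1-4-1: ill-formed.
(d) sonority 2-1-2: ill-formed.
(e) sonority 4-1-7-4: ill-formed.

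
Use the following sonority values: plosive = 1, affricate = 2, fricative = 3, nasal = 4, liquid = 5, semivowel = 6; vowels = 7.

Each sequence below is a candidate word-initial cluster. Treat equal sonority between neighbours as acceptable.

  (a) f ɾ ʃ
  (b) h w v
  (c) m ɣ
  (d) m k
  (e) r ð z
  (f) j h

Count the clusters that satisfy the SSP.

(a) 3-5-3 → violates
(b) 3-6-3 → violates
(c) 4-3 → violates
(d) 4-1 → violates
(e) 5-3-3 → violates
(f) 6-3 → violates

0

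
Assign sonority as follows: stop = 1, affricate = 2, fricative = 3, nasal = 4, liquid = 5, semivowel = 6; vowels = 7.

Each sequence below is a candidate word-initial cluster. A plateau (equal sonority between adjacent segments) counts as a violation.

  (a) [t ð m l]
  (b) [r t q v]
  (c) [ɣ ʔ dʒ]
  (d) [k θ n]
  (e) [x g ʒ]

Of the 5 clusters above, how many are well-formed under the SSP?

2

(a) 1-3-4-5 → obeys
(b) 5-1-1-3 → violates
(c) 3-1-2 → violates
(d) 1-3-4 → obeys
(e) 3-1-3 → violates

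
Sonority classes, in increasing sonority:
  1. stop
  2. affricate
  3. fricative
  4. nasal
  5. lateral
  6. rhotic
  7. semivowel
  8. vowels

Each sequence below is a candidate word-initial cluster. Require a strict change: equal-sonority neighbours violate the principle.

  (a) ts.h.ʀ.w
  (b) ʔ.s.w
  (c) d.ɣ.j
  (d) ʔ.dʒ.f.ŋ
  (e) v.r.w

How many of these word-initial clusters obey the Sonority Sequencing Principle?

5

(a) ts.h.ʀ.w: profile 2-3-6-7 — obeys.
(b) ʔ.s.w: profile 1-3-7 — obeys.
(c) d.ɣ.j: profile 1-3-7 — obeys.
(d) ʔ.dʒ.f.ŋ: profile 1-2-3-4 — obeys.
(e) v.r.w: profile 3-6-7 — obeys.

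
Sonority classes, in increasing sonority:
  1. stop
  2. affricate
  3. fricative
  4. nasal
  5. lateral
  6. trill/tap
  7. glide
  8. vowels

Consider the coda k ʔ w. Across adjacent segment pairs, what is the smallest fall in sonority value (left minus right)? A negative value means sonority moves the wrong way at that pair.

-6

/k/ — stop, sonority 1.
/ʔ/ — stop, sonority 1.
/w/ — glide, sonority 7.
/k/→/ʔ/: change +0.
/ʔ/→/w/: change -6.
Minimum = -6.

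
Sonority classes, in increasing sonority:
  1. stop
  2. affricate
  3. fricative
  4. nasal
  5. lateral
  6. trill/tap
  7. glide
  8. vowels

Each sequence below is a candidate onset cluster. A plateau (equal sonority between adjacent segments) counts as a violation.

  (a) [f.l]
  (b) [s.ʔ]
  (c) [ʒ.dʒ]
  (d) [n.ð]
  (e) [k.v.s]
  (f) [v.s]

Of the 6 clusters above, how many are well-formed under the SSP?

1

(a) sonority 3-5: well-formed.
(b) sonority 3-1: ill-formed.
(c) sonority 3-2: ill-formed.
(d) sonority 4-3: ill-formed.
(e) sonority 1-3-3: ill-formed.
(f) sonority 3-3: ill-formed.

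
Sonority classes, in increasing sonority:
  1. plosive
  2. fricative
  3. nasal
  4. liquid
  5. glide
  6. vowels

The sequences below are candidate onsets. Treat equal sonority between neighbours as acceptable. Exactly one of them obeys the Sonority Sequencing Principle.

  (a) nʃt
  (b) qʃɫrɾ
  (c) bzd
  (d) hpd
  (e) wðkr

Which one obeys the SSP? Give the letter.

(a) nʃt: profile 3-2-1 — violates.
(b) qʃɫrɾ: profile 1-2-4-4-4 — obeys.
(c) bzd: profile 1-2-1 — violates.
(d) hpd: profile 2-1-1 — violates.
(e) wðkr: profile 5-2-1-4 — violates.

b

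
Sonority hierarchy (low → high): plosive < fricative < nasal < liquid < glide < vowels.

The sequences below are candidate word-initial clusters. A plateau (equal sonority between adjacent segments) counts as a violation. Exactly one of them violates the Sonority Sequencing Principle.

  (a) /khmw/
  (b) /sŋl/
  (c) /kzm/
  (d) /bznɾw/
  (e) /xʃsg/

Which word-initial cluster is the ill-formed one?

(a) /khmw/: profile 1-2-3-5 — obeys.
(b) /sŋl/: profile 2-3-4 — obeys.
(c) /kzm/: profile 1-2-3 — obeys.
(d) /bznɾw/: profile 1-2-3-4-5 — obeys.
(e) /xʃsg/: profile 2-2-2-1 — violates.

e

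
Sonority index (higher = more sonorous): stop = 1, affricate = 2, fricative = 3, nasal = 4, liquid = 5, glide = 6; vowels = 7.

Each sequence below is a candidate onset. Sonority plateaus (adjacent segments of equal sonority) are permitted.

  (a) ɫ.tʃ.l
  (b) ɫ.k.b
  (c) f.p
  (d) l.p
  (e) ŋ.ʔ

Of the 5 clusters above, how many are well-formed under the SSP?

0

(a) 5-2-5 → violates
(b) 5-1-1 → violates
(c) 3-1 → violates
(d) 5-1 → violates
(e) 4-1 → violates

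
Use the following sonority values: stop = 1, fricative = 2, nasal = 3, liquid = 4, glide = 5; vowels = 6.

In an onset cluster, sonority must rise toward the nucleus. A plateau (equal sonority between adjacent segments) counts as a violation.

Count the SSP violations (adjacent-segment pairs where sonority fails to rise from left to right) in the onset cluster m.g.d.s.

2

/m/ is a nasal (sonority 3).
/g/ is a stop (sonority 1).
/d/ is a stop (sonority 1).
/s/ is a fricative (sonority 2).
/m/→/g/: 3→1 (does not rise) — violation.
/g/→/d/: 1→1 (plateau) — violation.
/d/→/s/: 1→2 (rises) — ok.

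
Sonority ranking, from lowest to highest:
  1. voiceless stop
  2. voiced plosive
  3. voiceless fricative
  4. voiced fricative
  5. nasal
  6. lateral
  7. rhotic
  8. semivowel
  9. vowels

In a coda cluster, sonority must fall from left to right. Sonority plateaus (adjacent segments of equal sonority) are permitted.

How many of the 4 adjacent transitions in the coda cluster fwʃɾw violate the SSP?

/f/ — voiceless fricative, sonority 3.
/w/ — semivowel, sonority 8.
/ʃ/ — voiceless fricative, sonority 3.
/ɾ/ — rhotic, sonority 7.
/w/ — semivowel, sonority 8.
/f/→/w/: 3→8 (does not fall) — violation.
/w/→/ʃ/: 8→3 (falls) — ok.
/ʃ/→/ɾ/: 3→7 (does not fall) — violation.
/ɾ/→/w/: 7→8 (does not fall) — violation.

3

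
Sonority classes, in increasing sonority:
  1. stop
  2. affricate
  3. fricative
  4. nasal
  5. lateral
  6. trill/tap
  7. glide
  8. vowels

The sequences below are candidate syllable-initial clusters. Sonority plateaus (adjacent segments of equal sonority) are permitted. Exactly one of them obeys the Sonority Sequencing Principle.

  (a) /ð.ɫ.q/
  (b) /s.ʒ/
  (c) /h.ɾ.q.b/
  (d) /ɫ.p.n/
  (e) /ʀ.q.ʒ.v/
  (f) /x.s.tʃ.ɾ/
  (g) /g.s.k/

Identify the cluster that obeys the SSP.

(a) 3-5-1 → violates
(b) 3-3 → obeys
(c) 3-6-1-1 → violates
(d) 5-1-4 → violates
(e) 6-1-3-3 → violates
(f) 3-3-2-6 → violates
(g) 1-3-1 → violates

b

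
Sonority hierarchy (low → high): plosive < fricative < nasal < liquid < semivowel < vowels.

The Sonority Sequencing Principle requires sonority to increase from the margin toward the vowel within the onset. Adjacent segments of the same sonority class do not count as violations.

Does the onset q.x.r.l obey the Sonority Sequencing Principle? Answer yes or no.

/q/ is a plosive (sonority 1).
/x/ is a fricative (sonority 2).
/r/ is a liquid (sonority 4).
/l/ is a liquid (sonority 4).
The profile 1-2-4-4 is non-decreasing (plateaus allowed), so the onset satisfies the SSP.

yes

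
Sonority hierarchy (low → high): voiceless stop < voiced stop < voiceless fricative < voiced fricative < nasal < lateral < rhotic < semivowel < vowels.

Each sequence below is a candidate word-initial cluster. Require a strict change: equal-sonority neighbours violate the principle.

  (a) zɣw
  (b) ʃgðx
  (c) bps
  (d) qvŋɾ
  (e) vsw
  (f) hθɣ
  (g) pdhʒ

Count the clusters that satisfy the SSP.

2

(a) 4-4-8 → violates
(b) 3-2-4-3 → violates
(c) 2-1-3 → violates
(d) 1-4-5-7 → obeys
(e) 4-3-8 → violates
(f) 3-3-4 → violates
(g) 1-2-3-4 → obeys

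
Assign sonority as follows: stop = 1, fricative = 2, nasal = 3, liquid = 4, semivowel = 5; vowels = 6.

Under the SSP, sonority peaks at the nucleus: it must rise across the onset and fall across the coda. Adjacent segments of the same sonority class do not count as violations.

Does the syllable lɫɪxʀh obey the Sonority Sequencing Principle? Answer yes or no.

Onset: /l/ is a liquid (sonority 4), /ɫ/ is a liquid (sonority 4); then the nucleus /ɪ/ (sonority 6).
Onset profile 4-4-6 — rises to the nucleus.
Coda: /x/ is a fricative (sonority 2), /ʀ/ is a liquid (sonority 4), /h/ is a fricative (sonority 2).
Coda profile 6-2-4-2 — does not fall throughout.

no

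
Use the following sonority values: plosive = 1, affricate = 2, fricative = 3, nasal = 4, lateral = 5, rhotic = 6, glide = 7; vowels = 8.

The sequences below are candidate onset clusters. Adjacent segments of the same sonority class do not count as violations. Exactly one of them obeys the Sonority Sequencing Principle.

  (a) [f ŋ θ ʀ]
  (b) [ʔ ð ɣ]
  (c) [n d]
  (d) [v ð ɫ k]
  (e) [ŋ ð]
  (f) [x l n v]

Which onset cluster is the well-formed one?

(a) [f ŋ θ ʀ]: profile 3-4-3-6 — violates.
(b) [ʔ ð ɣ]: profile 1-3-3 — obeys.
(c) [n d]: profile 4-1 — violates.
(d) [v ð ɫ k]: profile 3-3-5-1 — violates.
(e) [ŋ ð]: profile 4-3 — violates.
(f) [x l n v]: profile 3-5-4-3 — violates.

b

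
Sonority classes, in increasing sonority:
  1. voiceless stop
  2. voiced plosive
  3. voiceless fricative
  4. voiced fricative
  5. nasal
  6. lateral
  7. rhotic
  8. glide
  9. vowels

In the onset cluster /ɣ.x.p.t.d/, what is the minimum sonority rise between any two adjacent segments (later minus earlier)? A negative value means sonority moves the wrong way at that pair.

/ɣ/ — voiced fricative, sonority 4.
/x/ — voiceless fricative, sonority 3.
/p/ — voiceless stop, sonority 1.
/t/ — voiceless stop, sonority 1.
/d/ — voiced plosive, sonority 2.
/ɣ/→/x/: change -1.
/x/→/p/: change -2.
/p/→/t/: change +0.
/t/→/d/: change +1.
Minimum = -2.

-2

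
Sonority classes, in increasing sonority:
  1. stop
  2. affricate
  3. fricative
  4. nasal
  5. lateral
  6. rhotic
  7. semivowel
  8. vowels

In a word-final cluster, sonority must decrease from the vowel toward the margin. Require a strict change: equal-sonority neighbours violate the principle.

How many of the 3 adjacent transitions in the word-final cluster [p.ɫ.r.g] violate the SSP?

/p/: stop = 1.
/ɫ/: lateral = 5.
/r/: rhotic = 6.
/g/: stop = 1.
/p/→/ɫ/: 1→5 (does not fall) — violation.
/ɫ/→/r/: 5→6 (does not fall) — violation.
/r/→/g/: 6→1 (falls) — ok.

2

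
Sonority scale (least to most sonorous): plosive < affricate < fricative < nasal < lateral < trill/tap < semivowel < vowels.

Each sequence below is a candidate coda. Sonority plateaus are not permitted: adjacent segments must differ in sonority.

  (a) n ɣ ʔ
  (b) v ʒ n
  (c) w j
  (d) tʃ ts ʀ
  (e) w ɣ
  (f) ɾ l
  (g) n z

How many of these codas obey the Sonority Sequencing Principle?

4

(a) n ɣ ʔ: profile 4-3-1 — obeys.
(b) v ʒ n: profile 3-3-4 — violates.
(c) w j: profile 7-7 — violates.
(d) tʃ ts ʀ: profile 2-2-6 — violates.
(e) w ɣ: profile 7-3 — obeys.
(f) ɾ l: profile 6-5 — obeys.
(g) n z: profile 4-3 — obeys.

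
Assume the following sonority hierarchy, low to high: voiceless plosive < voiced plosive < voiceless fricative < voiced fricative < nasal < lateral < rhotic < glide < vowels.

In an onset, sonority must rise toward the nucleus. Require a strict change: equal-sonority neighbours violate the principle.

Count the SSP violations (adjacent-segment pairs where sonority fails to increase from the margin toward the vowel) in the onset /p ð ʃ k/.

/p/ is a voiceless plosive (sonority 1).
/ð/ is a voiced fricative (sonority 4).
/ʃ/ is a voiceless fricative (sonority 3).
/k/ is a voiceless plosive (sonority 1).
/p/→/ð/: 1→4 (rises) — ok.
/ð/→/ʃ/: 4→3 (does not rise) — violation.
/ʃ/→/k/: 3→1 (does not rise) — violation.

2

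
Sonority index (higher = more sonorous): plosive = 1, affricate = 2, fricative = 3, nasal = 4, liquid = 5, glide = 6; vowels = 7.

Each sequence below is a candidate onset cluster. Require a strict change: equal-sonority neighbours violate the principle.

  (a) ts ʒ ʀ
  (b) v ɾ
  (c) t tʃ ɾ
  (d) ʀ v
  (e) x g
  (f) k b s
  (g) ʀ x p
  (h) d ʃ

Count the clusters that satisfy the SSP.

(a) sonority 2-3-5: well-formed.
(b) sonority 3-5: well-formed.
(c) sonority 1-2-5: well-formed.
(d) sonority 5-3: ill-formed.
(e) sonority 3-1: ill-formed.
(f) sonority 1-1-3: ill-formed.
(g) sonority 5-3-1: ill-formed.
(h) sonority 1-3: well-formed.

4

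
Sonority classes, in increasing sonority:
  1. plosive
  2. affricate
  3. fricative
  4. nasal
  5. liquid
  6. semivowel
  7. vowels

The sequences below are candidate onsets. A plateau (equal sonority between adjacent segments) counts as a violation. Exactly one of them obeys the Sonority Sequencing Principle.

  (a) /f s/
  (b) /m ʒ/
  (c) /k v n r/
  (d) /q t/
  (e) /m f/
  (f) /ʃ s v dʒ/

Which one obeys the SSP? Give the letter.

(a) sonority 3-3: ill-formed.
(b) sonority 4-3: ill-formed.
(c) sonority 1-3-4-5: well-formed.
(d) sonority 1-1: ill-formed.
(e) sonority 4-3: ill-formed.
(f) sonority 3-3-3-2: ill-formed.

c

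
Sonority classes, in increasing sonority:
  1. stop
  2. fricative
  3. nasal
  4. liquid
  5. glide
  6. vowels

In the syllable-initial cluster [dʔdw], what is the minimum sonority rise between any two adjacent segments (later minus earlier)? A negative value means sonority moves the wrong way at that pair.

0

/d/: stop = 1.
/ʔ/: stop = 1.
/d/: stop = 1.
/w/: glide = 5.
/d/→/ʔ/: change +0.
/ʔ/→/d/: change +0.
/d/→/w/: change +4.
Minimum = 0.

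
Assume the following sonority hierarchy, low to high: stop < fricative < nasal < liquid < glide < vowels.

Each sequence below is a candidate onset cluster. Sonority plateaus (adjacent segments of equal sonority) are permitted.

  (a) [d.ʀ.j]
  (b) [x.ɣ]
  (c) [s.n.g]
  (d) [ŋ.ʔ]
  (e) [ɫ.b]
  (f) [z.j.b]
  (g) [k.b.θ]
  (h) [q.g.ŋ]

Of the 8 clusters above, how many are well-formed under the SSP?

(a) [d.ʀ.j]: profile 1-4-5 — obeys.
(b) [x.ɣ]: profile 2-2 — obeys.
(c) [s.n.g]: profile 2-3-1 — violates.
(d) [ŋ.ʔ]: profile 3-1 — violates.
(e) [ɫ.b]: profile 4-1 — violates.
(f) [z.j.b]: profile 2-5-1 — violates.
(g) [k.b.θ]: profile 1-1-2 — obeys.
(h) [q.g.ŋ]: profile 1-1-3 — obeys.

4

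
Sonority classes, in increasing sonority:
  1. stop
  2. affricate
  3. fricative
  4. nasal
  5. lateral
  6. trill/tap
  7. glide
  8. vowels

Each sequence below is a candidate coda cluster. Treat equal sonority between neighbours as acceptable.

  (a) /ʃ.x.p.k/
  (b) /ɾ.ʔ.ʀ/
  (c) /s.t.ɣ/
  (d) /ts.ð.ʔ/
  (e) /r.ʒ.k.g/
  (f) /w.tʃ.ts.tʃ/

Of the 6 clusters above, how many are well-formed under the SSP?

3

(a) 3-3-1-1 → obeys
(b) 6-1-6 → violates
(c) 3-1-3 → violates
(d) 2-3-1 → violates
(e) 6-3-1-1 → obeys
(f) 7-2-2-2 → obeys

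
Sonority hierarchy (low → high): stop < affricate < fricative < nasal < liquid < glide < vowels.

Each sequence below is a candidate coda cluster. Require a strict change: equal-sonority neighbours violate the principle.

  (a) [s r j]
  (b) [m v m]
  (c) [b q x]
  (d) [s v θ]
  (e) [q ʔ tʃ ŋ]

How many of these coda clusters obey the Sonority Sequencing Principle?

0

(a) sonority 3-5-6: ill-formed.
(b) sonority 4-3-4: ill-formed.
(c) sonority 1-1-3: ill-formed.
(d) sonority 3-3-3: ill-formed.
(e) sonority 1-1-2-4: ill-formed.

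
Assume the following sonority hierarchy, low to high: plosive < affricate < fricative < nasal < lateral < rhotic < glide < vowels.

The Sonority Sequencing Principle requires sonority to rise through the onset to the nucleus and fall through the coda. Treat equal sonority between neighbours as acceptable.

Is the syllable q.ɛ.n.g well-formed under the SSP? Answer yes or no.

yes

Onset: /q/ is a plosive (sonority 1); then the nucleus /ɛ/ (sonority 8).
Onset profile 1-8 — rises to the nucleus.
Coda: /n/ is a nasal (sonority 4), /g/ is a plosive (sonority 1).
Coda profile 8-4-1 — falls from the nucleus.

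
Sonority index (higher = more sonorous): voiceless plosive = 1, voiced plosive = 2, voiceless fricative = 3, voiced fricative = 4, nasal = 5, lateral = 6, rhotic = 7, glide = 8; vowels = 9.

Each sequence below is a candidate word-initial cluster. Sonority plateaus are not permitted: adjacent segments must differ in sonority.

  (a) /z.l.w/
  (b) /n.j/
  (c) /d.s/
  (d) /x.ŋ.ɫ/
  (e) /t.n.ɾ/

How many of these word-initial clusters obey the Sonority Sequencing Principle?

(a) /z.l.w/: profile 4-6-8 — obeys.
(b) /n.j/: profile 5-8 — obeys.
(c) /d.s/: profile 2-3 — obeys.
(d) /x.ŋ.ɫ/: profile 3-5-6 — obeys.
(e) /t.n.ɾ/: profile 1-5-7 — obeys.

5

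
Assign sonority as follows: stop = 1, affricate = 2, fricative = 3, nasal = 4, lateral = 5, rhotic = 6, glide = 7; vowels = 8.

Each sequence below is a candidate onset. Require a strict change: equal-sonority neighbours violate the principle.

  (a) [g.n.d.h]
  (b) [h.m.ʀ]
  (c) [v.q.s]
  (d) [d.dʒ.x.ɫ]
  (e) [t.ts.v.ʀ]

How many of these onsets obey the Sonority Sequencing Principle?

3

(a) [g.n.d.h]: profile 1-4-1-3 — violates.
(b) [h.m.ʀ]: profile 3-4-6 — obeys.
(c) [v.q.s]: profile 3-1-3 — violates.
(d) [d.dʒ.x.ɫ]: profile 1-2-3-5 — obeys.
(e) [t.ts.v.ʀ]: profile 1-2-3-6 — obeys.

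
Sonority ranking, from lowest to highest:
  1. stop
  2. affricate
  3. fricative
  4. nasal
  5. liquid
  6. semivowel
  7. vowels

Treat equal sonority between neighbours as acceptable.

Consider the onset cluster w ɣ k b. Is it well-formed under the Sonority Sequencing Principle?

/w/ — semivowel, sonority 6.
/ɣ/ — fricative, sonority 3.
/k/ — stop, sonority 1.
/b/ — stop, sonority 1.
The profile is 6-3-1-1. Between /w/ (6) and /ɣ/ (3) sonority does not rise, so the cluster violates the SSP.

no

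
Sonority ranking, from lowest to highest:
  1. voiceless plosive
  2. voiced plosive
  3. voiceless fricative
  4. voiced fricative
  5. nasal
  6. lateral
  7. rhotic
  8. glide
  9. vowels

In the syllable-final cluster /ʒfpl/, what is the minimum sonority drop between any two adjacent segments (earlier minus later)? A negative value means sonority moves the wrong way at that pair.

-5

/ʒ/ — voiced fricative, sonority 4.
/f/ — voiceless fricative, sonority 3.
/p/ — voiceless plosive, sonority 1.
/l/ — lateral, sonority 6.
/ʒ/→/f/: change +1.
/f/→/p/: change +2.
/p/→/l/: change -5.
Minimum = -5.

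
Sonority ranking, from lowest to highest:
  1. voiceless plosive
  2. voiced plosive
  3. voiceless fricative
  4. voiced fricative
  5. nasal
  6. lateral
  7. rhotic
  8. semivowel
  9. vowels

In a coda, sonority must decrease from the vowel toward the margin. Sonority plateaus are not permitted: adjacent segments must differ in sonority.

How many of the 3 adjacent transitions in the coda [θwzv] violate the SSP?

2

/θ/ is a voiceless fricative (sonority 3).
/w/ is a semivowel (sonority 8).
/z/ is a voiced fricative (sonority 4).
/v/ is a voiced fricative (sonority 4).
/θ/→/w/: 3→8 (does not fall) — violation.
/w/→/z/: 8→4 (falls) — ok.
/z/→/v/: 4→4 (plateau) — violation.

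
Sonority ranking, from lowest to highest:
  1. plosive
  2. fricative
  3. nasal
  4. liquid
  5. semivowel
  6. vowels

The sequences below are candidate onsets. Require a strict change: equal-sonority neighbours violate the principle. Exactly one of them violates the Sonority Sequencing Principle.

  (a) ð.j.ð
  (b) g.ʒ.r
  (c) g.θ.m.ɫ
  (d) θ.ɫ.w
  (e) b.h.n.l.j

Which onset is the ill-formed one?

a

(a) sonority 2-5-2: ill-formed.
(b) sonority 1-2-4: well-formed.
(c) sonority 1-2-3-4: well-formed.
(d) sonority 2-4-5: well-formed.
(e) sonority 1-2-3-4-5: well-formed.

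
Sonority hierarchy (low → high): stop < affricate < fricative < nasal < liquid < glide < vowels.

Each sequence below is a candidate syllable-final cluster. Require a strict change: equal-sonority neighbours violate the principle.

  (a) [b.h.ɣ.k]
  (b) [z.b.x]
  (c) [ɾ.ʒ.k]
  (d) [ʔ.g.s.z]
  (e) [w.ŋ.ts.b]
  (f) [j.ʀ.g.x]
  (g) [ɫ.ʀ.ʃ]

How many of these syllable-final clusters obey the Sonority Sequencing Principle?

2

(a) sonority 1-3-3-1: ill-formed.
(b) sonority 3-1-3: ill-formed.
(c) sonority 5-3-1: well-formed.
(d) sonority 1-1-3-3: ill-formed.
(e) sonority 6-4-2-1: well-formed.
(f) sonority 6-5-1-3: ill-formed.
(g) sonority 5-5-3: ill-formed.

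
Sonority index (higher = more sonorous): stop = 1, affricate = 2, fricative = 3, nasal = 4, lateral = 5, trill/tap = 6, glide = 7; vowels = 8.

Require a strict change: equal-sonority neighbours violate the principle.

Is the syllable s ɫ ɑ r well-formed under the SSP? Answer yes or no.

Onset: /s/ is a fricative (sonority 3), /ɫ/ is a lateral (sonority 5); then the nucleus /ɑ/ (sonority 8).
Onset profile 3-5-8 — rises to the nucleus.
Coda: /r/ is a trill/tap (sonority 6).
Coda profile 8-6 — falls from the nucleus.

yes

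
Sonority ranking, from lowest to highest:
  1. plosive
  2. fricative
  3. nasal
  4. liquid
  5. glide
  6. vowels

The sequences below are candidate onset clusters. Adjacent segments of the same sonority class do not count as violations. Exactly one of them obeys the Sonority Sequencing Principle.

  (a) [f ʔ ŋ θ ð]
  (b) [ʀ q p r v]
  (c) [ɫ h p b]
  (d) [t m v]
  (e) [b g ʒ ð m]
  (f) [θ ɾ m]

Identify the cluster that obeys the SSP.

e

(a) 2-1-3-2-2 → violates
(b) 4-1-1-4-2 → violates
(c) 4-2-1-1 → violates
(d) 1-3-2 → violates
(e) 1-1-2-2-3 → obeys
(f) 2-4-3 → violates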